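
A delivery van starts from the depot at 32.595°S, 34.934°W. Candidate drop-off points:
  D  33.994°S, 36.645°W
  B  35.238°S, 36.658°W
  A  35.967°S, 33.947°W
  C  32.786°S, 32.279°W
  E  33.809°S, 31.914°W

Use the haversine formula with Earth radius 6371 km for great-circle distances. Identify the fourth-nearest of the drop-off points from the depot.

B

Distance to each, sorted:
D: 222.5 km
C: 249.4 km
E: 311.7 km
B: 334.2 km
A: 385.8 km
The fourth-nearest is B at 334.2 km.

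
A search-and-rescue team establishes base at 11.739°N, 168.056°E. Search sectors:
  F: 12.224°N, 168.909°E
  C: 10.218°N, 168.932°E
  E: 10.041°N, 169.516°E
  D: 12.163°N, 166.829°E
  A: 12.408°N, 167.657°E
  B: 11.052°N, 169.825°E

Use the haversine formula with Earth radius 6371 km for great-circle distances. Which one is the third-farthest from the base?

Distance to each, sorted:
E: 247.1 km
B: 207.4 km
C: 194.3 km
D: 141.6 km
F: 107.3 km
A: 86.1 km
The third-farthest is C at 194.3 km.

C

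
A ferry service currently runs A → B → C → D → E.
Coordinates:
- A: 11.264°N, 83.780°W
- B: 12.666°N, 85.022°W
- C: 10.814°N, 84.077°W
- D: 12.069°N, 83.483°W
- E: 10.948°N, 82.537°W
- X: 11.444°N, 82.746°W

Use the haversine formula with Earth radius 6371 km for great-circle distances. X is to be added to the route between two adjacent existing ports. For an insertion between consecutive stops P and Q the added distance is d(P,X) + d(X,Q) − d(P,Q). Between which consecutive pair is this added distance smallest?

between D and E

Added distance for inserting X between each consecutive pair:
A–B: 190.5 km
B–C: 213.4 km
C–D: 113.5 km
D–E: 4.1 km
Smallest added distance is 4.1 km, inserting between D and E.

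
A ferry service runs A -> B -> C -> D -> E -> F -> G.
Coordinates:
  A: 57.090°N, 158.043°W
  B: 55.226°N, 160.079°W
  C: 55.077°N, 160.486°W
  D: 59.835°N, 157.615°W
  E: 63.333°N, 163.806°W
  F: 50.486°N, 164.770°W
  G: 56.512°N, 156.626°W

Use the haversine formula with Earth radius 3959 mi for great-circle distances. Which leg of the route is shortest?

Leg distances:
A→B: 150.7 mi
B→C: 19.1 mi
C→D: 345.6 mi
D→E: 315.7 mi
E→F: 888.4 mi
F→G: 533.5 mi
The shortest leg is B–C at 19.1 mi.

B–C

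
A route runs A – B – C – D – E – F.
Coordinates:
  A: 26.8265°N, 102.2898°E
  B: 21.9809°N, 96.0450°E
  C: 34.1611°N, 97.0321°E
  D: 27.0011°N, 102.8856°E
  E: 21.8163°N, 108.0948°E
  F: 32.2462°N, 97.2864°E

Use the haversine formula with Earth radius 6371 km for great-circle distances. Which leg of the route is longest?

Leg distances:
A→B: 830.5 km
B→C: 1357.8 km
C→D: 973.1 km
D→E: 781.2 km
E→F: 1576.3 km
The longest leg is E–F at 1576.3 km.

E–F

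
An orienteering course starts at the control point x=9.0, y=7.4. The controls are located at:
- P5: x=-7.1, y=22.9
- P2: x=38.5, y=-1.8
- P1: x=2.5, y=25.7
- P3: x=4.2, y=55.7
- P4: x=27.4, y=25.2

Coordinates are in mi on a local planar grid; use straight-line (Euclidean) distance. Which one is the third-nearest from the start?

P4

Distance to each, sorted:
P1: 19.4 mi
P5: 22.3 mi
P4: 25.6 mi
P2: 30.9 mi
P3: 48.5 mi
The third-nearest is P4 at 25.6 mi.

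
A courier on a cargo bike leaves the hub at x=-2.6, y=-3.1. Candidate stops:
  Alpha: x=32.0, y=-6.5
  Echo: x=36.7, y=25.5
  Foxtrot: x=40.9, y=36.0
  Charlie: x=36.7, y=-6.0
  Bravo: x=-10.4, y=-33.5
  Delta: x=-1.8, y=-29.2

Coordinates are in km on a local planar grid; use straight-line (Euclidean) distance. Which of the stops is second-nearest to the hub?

Bravo

Distances from the hub (x=-2.6, y=-3.1):
Delta: 26.1 km
Bravo: 31.4 km
Alpha: 34.8 km
Charlie: 39.4 km
Echo: 48.6 km
Foxtrot: 58.5 km
The second-nearest is Bravo at 31.4 km.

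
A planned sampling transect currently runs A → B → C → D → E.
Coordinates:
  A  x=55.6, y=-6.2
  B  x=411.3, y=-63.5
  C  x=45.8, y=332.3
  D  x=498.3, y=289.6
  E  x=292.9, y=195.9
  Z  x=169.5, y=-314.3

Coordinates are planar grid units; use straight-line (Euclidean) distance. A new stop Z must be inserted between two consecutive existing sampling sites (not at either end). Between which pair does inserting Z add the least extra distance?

Added distance for inserting Z between each consecutive pair:
A–B: 316.6
B–C: 468.0
C–D: 891.4
D–E: 986.8
Smallest added distance is 316.6, inserting between A and B.

between A and B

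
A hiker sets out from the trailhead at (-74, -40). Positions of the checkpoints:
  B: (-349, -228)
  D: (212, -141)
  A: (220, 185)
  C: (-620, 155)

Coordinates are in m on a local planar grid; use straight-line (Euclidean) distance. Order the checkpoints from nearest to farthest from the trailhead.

D, B, A, C

Distances from the trailhead:
D (212, -141): 303.3 m
B (-349, -228): 333.1 m
A (220, 185): 370.2 m
C (-620, 155): 579.8 m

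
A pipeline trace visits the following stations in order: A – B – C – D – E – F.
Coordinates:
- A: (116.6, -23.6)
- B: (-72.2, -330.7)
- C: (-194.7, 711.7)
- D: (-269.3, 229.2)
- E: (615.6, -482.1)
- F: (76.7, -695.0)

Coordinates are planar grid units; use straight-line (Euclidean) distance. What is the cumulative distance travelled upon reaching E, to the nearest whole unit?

3034

Leg distances:
A→B: 360.5  (cumulative 360.5)
B→C: 1049.6  (cumulative 1410.1)
C→D: 488.2  (cumulative 1898.3)
D→E: 1135.3  (cumulative 3033.6)
Cumulative distance at E ≈ 3034.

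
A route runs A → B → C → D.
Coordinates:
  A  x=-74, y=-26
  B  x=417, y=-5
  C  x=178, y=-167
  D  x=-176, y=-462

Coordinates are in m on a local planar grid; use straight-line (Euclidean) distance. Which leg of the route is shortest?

Leg distances:
A→B: 491.4 m
B→C: 288.7 m
C→D: 460.8 m
The shortest leg is B–C at 288.7 m.

B–C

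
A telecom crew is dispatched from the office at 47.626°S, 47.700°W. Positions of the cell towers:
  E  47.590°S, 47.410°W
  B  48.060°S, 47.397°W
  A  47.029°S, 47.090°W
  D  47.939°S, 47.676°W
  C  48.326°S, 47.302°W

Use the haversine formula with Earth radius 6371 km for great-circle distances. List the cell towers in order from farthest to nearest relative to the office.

Distances from the office:
C 48.326°S, 47.302°W: 83.3 km
A 47.029°S, 47.090°W: 80.7 km
B 48.060°S, 47.397°W: 53.3 km
D 47.939°S, 47.676°W: 34.9 km
E 47.590°S, 47.410°W: 22.1 km

C, A, B, D, E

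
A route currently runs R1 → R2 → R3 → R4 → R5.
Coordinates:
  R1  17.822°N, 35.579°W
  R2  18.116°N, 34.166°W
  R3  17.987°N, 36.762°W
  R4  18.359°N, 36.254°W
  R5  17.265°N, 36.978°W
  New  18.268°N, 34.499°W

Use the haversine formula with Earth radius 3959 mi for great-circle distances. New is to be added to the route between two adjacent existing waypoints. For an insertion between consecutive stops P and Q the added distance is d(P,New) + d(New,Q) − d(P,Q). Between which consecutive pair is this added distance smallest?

between R2 and R3

Added distance for inserting New between each consecutive pair:
R1–R2: 6.5 mi
R2–R3: 3.3 mi
R3–R4: 223.1 mi
R4–R5: 203.2 mi
Smallest added distance is 3.3 mi, inserting between R2 and R3.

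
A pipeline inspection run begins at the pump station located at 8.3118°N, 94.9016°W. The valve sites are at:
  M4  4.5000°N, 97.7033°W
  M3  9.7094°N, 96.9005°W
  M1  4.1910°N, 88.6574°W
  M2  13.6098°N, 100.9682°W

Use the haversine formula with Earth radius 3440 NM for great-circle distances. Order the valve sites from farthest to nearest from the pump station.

Distance from the pump station at 8.3118°N, 94.9016°W to each:
M2 13.6098°N, 100.9682°W: 478.5 NM
M1 4.1910°N, 88.6574°W: 447.2 NM
M4 4.5000°N, 97.7033°W: 283.4 NM
M3 9.7094°N, 96.9005°W: 145.2 NM

M2, M1, M4, M3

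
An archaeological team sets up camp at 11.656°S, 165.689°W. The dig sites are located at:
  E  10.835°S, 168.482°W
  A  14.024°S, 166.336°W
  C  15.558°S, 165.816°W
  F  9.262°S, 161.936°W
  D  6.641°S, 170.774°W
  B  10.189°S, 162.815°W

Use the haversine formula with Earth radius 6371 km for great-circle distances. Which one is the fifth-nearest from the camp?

Distances from the camp (11.656°S, 165.689°W):
A: 272.5 km
E: 318.0 km
B: 353.6 km
C: 434.1 km
F: 489.1 km
D: 788.9 km
The fifth-nearest is F at 489.1 km.

F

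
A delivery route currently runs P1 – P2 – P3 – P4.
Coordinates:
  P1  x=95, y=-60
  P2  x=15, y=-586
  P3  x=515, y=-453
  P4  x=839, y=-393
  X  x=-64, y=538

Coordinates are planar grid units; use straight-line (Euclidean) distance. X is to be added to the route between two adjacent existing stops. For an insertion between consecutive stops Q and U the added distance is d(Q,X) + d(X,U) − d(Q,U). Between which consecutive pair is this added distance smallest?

between P1 and P2

Added distance for inserting X between each consecutive pair:
P1–P2: 1213.5
P2–P3: 1757.1
P3–P4: 2115.2
Smallest added distance is 1213.5, inserting between P1 and P2.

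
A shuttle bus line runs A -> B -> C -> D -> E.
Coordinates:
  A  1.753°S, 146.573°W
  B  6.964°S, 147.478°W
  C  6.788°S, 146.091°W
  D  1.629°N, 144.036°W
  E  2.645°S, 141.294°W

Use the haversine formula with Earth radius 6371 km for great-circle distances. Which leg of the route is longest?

Leg distances:
A→B: 588.1 km
B→C: 154.4 km
C→D: 963.3 km
D→E: 564.6 km
The longest leg is C–D at 963.3 km.

C–D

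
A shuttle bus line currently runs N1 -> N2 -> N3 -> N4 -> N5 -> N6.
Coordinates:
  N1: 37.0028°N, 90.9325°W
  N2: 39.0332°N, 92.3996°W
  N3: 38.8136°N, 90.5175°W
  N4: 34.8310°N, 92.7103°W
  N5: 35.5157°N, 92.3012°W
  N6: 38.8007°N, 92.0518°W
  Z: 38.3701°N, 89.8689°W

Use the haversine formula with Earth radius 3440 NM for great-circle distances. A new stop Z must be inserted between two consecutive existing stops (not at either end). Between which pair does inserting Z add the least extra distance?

Added distance for inserting Z between each consecutive pair:
N1–N2: 81.2 NM
N2–N3: 76.6 NM
N3–N4: 31.9 NM
N4–N5: 414.3 NM
N5–N6: 115.4 NM
Smallest added distance is 31.9 NM, inserting between N3 and N4.

between N3 and N4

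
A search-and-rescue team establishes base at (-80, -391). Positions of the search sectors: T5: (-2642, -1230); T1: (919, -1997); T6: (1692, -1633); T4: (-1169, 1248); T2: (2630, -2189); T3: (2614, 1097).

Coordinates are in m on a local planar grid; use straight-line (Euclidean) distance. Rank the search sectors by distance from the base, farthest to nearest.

Computing each straight-line distance from (-80, -391):
T2 (2630, -2189): 3252.2 m
T3 (2614, 1097): 3077.6 m
T5 (-2642, -1230): 2695.9 m
T6 (1692, -1633): 2163.9 m
T4 (-1169, 1248): 1967.8 m
T1 (919, -1997): 1891.4 m

T2, T3, T5, T6, T4, T1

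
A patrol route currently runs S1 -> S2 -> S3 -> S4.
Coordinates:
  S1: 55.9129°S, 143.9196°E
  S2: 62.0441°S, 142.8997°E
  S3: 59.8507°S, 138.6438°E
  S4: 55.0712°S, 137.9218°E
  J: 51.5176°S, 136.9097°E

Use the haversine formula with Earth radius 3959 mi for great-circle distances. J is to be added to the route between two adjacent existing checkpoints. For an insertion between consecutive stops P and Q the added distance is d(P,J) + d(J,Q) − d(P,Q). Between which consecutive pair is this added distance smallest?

between S3 and S4

Added distance for inserting J between each consecutive pair:
S1–S2: 753.1 mi
S2–S3: 1132.6 mi
S3–S4: 497.4 mi
Smallest added distance is 497.4 mi, inserting between S3 and S4.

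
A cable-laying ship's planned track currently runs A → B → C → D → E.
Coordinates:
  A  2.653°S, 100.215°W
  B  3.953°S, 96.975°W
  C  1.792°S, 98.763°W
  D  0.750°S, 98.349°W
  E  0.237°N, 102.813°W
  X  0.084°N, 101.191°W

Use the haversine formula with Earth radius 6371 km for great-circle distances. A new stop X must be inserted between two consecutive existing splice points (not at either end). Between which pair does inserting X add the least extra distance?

between D and E

Added distance for inserting X between each consecutive pair:
A–B: 584.3 km
B–C: 678.2 km
C–D: 545.8 km
D–E: 2.1 km
Smallest added distance is 2.1 km, inserting between D and E.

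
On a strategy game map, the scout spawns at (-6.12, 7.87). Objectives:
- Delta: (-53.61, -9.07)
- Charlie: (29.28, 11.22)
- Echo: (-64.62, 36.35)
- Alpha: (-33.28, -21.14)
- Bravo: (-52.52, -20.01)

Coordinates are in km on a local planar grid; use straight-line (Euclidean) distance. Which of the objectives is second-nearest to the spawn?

Alpha

Distance to each, sorted:
Charlie: 35.6 km
Alpha: 39.7 km
Delta: 50.4 km
Bravo: 54.1 km
Echo: 65.1 km
The second-nearest is Alpha at 39.7 km.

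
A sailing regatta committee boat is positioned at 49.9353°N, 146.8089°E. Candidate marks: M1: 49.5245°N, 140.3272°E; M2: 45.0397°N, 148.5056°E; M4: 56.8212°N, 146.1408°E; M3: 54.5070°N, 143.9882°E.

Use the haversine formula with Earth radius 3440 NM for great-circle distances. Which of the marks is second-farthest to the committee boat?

M2

Distance to each, sorted:
M4: 414.1 NM
M2: 301.9 NM
M3: 293.4 NM
M1: 252.7 NM
The second-farthest is M2 at 301.9 NM.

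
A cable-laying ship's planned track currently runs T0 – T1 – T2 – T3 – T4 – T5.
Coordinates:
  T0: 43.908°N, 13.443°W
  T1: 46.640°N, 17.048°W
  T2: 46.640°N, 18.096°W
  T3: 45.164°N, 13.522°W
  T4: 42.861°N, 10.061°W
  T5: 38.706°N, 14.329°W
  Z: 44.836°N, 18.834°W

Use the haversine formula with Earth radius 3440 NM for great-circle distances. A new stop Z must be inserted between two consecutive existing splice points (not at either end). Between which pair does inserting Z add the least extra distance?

between T2 and T3

Added distance for inserting Z between each consecutive pair:
T0–T1: 145.8 NM
T1–T2: 201.1 NM
T2–T3: 128.4 NM
T3–T4: 420.5 NM
T4–T5: 501.3 NM
Smallest added distance is 128.4 NM, inserting between T2 and T3.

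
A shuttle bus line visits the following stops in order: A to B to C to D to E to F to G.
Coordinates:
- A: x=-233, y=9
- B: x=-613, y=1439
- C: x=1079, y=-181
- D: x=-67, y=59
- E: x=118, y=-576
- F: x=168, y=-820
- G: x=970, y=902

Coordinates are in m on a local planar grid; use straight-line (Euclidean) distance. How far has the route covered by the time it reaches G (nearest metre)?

Leg distances:
A→B: 1479.6 m  (cumulative 1479.6 m)
B→C: 2342.5 m  (cumulative 3822.1 m)
C→D: 1170.9 m  (cumulative 4993.0 m)
D→E: 661.4 m  (cumulative 5654.4 m)
E→F: 249.1 m  (cumulative 5903.5 m)
F→G: 1899.6 m  (cumulative 7803.1 m)
Cumulative distance at G ≈ 7803 m.

7803 m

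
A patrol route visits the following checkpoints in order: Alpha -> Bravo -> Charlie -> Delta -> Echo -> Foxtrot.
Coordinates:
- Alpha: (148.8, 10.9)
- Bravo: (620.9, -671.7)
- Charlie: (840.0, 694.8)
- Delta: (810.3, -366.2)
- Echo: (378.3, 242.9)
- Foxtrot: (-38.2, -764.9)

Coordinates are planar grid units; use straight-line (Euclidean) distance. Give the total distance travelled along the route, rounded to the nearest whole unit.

5113

Leg distances:
Alpha→Bravo: 830.0  (cumulative 830.0)
Bravo→Charlie: 1384.0  (cumulative 2213.9)
Charlie→Delta: 1061.4  (cumulative 3275.3)
Delta→Echo: 746.7  (cumulative 4022.1)
Echo→Foxtrot: 1090.5  (cumulative 5112.5)
Total route length ≈ 5113.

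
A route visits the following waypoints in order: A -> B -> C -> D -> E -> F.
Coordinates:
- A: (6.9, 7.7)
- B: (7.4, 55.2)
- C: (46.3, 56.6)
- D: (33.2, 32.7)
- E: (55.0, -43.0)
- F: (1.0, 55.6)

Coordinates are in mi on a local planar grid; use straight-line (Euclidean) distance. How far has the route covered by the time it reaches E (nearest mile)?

192 mi

Leg distances:
A→B: 47.5 mi  (cumulative 47.5 mi)
B→C: 38.9 mi  (cumulative 86.4 mi)
C→D: 27.3 mi  (cumulative 113.7 mi)
D→E: 78.8 mi  (cumulative 192.5 mi)
Cumulative distance at E ≈ 192 mi.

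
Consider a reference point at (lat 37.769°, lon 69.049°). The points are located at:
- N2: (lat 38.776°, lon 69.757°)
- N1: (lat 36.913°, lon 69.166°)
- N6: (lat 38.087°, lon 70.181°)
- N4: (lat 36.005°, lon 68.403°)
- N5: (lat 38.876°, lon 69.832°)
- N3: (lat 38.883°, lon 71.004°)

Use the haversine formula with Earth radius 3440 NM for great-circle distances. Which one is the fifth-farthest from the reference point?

N6

Distances from the reference point ((lat 37.769°, lon 69.049°)):
N3: 113.8 NM
N4: 110.4 NM
N5: 76.0 NM
N2: 69.1 NM
N6: 56.9 NM
N1: 51.7 NM
The fifth-farthest is N6 at 56.9 NM.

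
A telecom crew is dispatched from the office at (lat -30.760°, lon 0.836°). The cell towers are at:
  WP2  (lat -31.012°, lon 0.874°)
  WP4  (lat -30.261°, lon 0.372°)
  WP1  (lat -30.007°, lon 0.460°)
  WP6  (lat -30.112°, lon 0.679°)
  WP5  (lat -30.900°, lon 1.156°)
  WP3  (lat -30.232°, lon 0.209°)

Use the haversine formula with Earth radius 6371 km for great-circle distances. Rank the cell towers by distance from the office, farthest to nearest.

WP1, WP3, WP6, WP4, WP5, WP2

Distances from the office:
WP1 (lat -30.007°, lon 0.460°): 91.2 km
WP3 (lat -30.232°, lon 0.209°): 84.0 km
WP6 (lat -30.112°, lon 0.679°): 73.6 km
WP4 (lat -30.261°, lon 0.372°): 71.1 km
WP5 (lat -30.900°, lon 1.156°): 34.3 km
WP2 (lat -31.012°, lon 0.874°): 28.3 km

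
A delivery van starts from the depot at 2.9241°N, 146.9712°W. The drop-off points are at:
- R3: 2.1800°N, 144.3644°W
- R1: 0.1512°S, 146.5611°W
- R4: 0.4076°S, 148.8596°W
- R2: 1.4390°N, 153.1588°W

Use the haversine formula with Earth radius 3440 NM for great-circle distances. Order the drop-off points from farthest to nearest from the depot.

Distance from the depot at 2.9241°N, 146.9712°W to each:
R2 1.4390°N, 153.1588°W: 381.8 NM
R4 0.4076°S, 148.8596°W: 229.9 NM
R1 0.1512°S, 146.5611°W: 186.3 NM
R3 2.1800°N, 144.3644°W: 162.6 NM

R2, R4, R1, R3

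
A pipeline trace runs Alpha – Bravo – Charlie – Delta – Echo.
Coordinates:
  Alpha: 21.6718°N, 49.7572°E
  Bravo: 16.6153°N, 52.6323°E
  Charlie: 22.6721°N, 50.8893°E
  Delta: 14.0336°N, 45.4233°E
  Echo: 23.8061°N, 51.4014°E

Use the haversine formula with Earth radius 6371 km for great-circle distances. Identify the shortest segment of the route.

Leg distances:
Alpha→Bravo: 638.2 km
Bravo→Charlie: 697.8 km
Charlie→Delta: 1120.1 km
Delta→Echo: 1254.9 km
The shortest leg is Alpha–Bravo at 638.2 km.

Alpha–Bravo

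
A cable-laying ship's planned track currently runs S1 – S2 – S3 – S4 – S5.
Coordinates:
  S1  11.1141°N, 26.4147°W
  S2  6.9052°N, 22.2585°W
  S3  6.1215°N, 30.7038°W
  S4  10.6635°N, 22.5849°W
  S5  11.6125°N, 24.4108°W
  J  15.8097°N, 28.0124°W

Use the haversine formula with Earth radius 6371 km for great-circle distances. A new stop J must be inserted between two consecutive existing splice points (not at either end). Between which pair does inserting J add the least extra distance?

between S3 and S4

Added distance for inserting J between each consecutive pair:
S1–S2: 1068.0 km
S2–S3: 1351.2 km
S3–S4: 910.7 km
S4–S5: 1202.0 km
Smallest added distance is 910.7 km, inserting between S3 and S4.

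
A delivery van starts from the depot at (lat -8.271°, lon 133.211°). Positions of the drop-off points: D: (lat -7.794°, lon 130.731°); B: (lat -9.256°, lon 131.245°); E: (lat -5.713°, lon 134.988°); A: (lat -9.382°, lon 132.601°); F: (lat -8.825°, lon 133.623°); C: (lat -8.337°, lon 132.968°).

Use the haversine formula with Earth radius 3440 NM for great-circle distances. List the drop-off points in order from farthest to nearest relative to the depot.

E, D, B, A, F, C

Distances from the depot:
E (lat -5.713°, lon 134.988°): 186.5 NM
D (lat -7.794°, lon 130.731°): 150.2 NM
B (lat -9.256°, lon 131.245°): 130.8 NM
A (lat -9.382°, lon 132.601°): 75.9 NM
F (lat -8.825°, lon 133.623°): 41.3 NM
C (lat -8.337°, lon 132.968°): 15.0 NM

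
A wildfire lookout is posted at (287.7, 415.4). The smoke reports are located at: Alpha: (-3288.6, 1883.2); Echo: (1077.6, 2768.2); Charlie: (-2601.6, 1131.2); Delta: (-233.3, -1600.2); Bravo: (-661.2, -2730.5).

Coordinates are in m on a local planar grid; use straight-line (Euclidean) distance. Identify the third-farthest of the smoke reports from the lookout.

Distance to each, sorted:
Alpha: 3865.8 m
Bravo: 3285.9 m
Charlie: 2976.6 m
Echo: 2481.9 m
Delta: 2081.8 m
The third-farthest is Charlie at 2976.6 m.

Charlie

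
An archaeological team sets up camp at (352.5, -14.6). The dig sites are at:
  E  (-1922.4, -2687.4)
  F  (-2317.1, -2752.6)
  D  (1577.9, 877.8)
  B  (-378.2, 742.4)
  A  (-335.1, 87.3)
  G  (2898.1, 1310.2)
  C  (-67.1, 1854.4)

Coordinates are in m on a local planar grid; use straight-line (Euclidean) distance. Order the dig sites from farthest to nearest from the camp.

Computing each straight-line distance from (352.5, -14.6):
F (-2317.1, -2752.6): 3824.1 m
E (-1922.4, -2687.4): 3509.8 m
G (2898.1, 1310.2): 2869.7 m
C (-67.1, 1854.4): 1915.5 m
D (1577.9, 877.8): 1515.9 m
B (-378.2, 742.4): 1052.1 m
A (-335.1, 87.3): 695.1 m

F, E, G, C, D, B, A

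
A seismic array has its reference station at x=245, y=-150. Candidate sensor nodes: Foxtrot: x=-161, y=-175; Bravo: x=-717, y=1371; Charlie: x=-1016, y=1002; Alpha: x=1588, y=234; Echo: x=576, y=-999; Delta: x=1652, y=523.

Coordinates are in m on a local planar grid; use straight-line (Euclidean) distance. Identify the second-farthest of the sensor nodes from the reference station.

Distance to each, sorted:
Bravo: 1799.7 m
Charlie: 1708.0 m
Delta: 1559.7 m
Alpha: 1396.8 m
Echo: 911.2 m
Foxtrot: 406.8 m
The second-farthest is Charlie at 1708.0 m.

Charlie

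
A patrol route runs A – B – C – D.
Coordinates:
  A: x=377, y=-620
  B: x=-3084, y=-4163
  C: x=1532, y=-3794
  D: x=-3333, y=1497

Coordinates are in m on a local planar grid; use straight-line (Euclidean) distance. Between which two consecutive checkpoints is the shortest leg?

Leg distances:
A→B: 4952.9 m
B→C: 4630.7 m
C→D: 7187.7 m
The shortest leg is B–C at 4630.7 m.

B–C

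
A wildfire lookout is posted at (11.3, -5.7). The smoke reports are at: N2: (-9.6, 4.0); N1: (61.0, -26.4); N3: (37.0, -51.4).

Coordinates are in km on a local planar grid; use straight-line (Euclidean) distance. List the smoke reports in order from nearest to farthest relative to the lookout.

Distances from the lookout:
N2 (-9.6, 4.0): 23.0 km
N3 (37.0, -51.4): 52.4 km
N1 (61.0, -26.4): 53.8 km

N2, N3, N1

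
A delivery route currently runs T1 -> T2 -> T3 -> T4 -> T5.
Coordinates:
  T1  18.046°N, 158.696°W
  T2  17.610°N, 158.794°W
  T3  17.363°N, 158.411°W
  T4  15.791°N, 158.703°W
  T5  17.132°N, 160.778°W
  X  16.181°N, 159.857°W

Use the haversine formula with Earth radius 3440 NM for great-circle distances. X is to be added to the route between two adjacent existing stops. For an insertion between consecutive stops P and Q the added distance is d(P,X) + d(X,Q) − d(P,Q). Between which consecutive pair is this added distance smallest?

between T4 and T5

Added distance for inserting X between each consecutive pair:
T1–T2: 208.8 NM
T2–T3: 188.1 NM
T3–T4: 84.0 NM
T4–T5: 4.4 NM
Smallest added distance is 4.4 NM, inserting between T4 and T5.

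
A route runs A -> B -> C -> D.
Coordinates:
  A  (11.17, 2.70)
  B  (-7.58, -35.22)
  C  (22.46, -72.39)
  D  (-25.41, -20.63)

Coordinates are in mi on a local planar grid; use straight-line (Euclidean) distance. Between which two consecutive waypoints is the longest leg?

C–D

Leg distances:
A→B: 42.3 mi
B→C: 47.8 mi
C→D: 70.5 mi
The longest leg is C–D at 70.5 mi.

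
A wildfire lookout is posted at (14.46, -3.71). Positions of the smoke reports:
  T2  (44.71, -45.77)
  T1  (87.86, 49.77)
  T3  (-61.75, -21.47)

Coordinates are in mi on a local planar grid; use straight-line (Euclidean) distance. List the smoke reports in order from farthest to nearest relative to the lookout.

T1, T3, T2

Distances from the lookout:
T1 (87.86, 49.77): 90.8 mi
T3 (-61.75, -21.47): 78.3 mi
T2 (44.71, -45.77): 51.8 mi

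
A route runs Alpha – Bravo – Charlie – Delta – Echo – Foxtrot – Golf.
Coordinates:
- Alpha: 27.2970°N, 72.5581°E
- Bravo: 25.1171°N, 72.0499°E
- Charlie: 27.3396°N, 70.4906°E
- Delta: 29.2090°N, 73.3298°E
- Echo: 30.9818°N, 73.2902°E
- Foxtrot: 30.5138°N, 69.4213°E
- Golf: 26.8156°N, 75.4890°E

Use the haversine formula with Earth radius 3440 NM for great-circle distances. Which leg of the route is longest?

Foxtrot–Golf

Leg distances:
Alpha→Bravo: 133.7 NM
Bravo→Charlie: 157.7 NM
Charlie→Delta: 187.4 NM
Delta→Echo: 106.5 NM
Echo→Foxtrot: 201.6 NM
Foxtrot→Golf: 389.1 NM
The longest leg is Foxtrot–Golf at 389.1 NM.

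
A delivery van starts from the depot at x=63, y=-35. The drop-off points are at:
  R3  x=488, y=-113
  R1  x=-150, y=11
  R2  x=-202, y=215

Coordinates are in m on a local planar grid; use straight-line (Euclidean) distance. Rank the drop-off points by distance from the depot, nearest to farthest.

R1, R2, R3

Distance from the depot at x=63, y=-35 to each:
R1 x=-150, y=11: 217.9 m
R2 x=-202, y=215: 364.3 m
R3 x=488, y=-113: 432.1 m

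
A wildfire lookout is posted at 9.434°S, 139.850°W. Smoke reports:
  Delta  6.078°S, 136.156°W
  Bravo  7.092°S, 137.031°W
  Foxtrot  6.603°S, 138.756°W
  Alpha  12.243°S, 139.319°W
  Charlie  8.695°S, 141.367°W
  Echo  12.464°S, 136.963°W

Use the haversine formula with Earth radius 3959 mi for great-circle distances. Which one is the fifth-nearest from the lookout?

Echo

Distance to each, sorted:
Charlie: 115.4 mi
Alpha: 197.4 mi
Foxtrot: 209.4 mi
Bravo: 251.7 mi
Echo: 286.7 mi
Delta: 343.1 mi
The fifth-nearest is Echo at 286.7 mi.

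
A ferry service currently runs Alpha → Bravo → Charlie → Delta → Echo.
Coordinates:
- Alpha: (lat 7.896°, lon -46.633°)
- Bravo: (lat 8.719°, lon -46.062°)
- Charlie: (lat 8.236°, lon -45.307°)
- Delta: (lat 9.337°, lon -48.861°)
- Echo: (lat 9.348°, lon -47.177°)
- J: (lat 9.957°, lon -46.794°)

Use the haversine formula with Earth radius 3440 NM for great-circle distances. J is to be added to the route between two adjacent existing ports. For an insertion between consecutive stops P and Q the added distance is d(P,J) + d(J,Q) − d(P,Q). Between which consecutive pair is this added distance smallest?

Added distance for inserting J between each consecutive pair:
Alpha–Bravo: 150.2 NM
Bravo–Charlie: 168.5 NM
Charlie–Delta: 42.7 NM
Delta–Echo: 71.1 NM
Smallest added distance is 42.7 NM, inserting between Charlie and Delta.

between Charlie and Delta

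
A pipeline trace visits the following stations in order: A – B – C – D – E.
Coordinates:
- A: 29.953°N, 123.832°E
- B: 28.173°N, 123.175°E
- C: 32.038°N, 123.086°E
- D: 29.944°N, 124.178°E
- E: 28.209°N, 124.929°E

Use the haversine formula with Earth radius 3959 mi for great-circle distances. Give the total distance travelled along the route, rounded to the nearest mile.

683 mi

Leg distances:
A→B: 129.2 mi  (cumulative 129.2 mi)
B→C: 267.1 mi  (cumulative 396.4 mi)
C→D: 158.5 mi  (cumulative 554.8 mi)
D→E: 128.2 mi  (cumulative 683.0 mi)
Total route length ≈ 683 mi.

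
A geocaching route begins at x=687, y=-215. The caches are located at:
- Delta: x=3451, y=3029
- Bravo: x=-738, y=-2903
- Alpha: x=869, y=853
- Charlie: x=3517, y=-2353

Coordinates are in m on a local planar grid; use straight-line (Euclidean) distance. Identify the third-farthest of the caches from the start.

Distances from the start (x=687, y=-215):
Delta: 4261.8 m
Charlie: 3546.8 m
Bravo: 3042.4 m
Alpha: 1083.4 m
The third-farthest is Bravo at 3042.4 m.

Bravo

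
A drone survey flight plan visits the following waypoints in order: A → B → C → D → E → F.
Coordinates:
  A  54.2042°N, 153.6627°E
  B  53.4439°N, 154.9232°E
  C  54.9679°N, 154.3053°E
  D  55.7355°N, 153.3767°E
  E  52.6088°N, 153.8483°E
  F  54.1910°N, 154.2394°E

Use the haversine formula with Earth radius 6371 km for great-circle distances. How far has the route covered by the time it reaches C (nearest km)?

292 km

Leg distances:
A→B: 118.3 km  (cumulative 118.3 km)
B→C: 174.2 km  (cumulative 292.4 km)
Cumulative distance at C ≈ 292 km.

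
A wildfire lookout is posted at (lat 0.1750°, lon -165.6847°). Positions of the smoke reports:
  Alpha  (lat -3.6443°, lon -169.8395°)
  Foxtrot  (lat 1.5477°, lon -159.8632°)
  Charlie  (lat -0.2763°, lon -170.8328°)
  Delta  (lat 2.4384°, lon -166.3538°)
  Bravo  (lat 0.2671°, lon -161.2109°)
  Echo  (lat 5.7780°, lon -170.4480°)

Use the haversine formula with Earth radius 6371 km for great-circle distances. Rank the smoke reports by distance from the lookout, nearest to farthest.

Delta, Bravo, Charlie, Alpha, Foxtrot, Echo

Computing each great-circle distance from (lat 0.1750°, lon -165.6847°):
Delta (lat 2.4384°, lon -166.3538°): 262.4 km
Bravo (lat 0.2671°, lon -161.2109°): 497.6 km
Charlie (lat -0.2763°, lon -170.8328°): 574.6 km
Alpha (lat -3.6443°, lon -169.8395°): 627.3 km
Foxtrot (lat 1.5477°, lon -159.8632°): 665.0 km
Echo (lat 5.7780°, lon -170.4480°): 817.1 km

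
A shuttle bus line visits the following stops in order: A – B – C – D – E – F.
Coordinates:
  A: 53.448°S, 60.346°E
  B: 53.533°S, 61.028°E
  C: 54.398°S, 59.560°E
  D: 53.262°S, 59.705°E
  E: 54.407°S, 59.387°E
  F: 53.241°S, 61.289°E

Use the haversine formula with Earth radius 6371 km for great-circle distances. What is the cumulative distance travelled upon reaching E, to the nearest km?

Leg distances:
A→B: 46.1 km  (cumulative 46.1 km)
B→C: 135.9 km  (cumulative 182.0 km)
C→D: 126.7 km  (cumulative 308.7 km)
D→E: 129.0 km  (cumulative 437.7 km)
Cumulative distance at E ≈ 438 km.

438 km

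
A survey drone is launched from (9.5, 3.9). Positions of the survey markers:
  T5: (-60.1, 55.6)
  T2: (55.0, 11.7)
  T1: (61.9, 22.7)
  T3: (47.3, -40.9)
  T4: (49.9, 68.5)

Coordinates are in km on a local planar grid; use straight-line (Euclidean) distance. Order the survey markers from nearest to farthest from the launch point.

T2, T1, T3, T4, T5

Distance from the launch point at (9.5, 3.9) to each:
T2 (55.0, 11.7): 46.2 km
T1 (61.9, 22.7): 55.7 km
T3 (47.3, -40.9): 58.6 km
T4 (49.9, 68.5): 76.2 km
T5 (-60.1, 55.6): 86.7 km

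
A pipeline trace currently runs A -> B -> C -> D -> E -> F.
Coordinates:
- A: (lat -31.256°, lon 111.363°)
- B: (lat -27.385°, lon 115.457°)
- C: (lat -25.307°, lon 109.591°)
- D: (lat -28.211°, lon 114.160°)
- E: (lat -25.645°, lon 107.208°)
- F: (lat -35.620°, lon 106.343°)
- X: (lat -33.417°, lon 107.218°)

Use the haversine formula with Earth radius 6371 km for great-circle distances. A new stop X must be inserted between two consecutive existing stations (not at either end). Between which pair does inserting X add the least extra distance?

Added distance for inserting X between each consecutive pair:
A–B: 907.9 km
B–C: 1337.9 km
C–D: 1253.5 km
D–E: 998.1 km
E–F: 9.7 km
Smallest added distance is 9.7 km, inserting between E and F.

between E and F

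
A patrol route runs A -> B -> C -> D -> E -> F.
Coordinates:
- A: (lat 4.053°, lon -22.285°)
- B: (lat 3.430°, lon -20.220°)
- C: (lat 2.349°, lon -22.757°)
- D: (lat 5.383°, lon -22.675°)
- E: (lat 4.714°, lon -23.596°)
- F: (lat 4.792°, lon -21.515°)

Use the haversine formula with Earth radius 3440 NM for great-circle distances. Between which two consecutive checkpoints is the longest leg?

Leg distances:
A→B: 129.2 NM
B→C: 165.4 NM
C→D: 182.2 NM
D→E: 68.2 NM
E→F: 124.6 NM
The longest leg is C–D at 182.2 NM.

C–D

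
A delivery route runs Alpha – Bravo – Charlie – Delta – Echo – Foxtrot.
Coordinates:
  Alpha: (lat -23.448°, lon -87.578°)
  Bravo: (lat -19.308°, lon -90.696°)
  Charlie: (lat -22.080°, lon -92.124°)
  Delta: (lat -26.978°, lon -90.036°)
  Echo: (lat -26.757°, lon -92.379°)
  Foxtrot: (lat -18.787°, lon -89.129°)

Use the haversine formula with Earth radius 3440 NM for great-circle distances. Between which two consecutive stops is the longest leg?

Echo–Foxtrot

Leg distances:
Alpha→Bravo: 303.6 NM
Bravo→Charlie: 184.7 NM
Charlie→Delta: 315.4 NM
Delta→Echo: 126.2 NM
Echo→Foxtrot: 511.1 NM
The longest leg is Echo–Foxtrot at 511.1 NM.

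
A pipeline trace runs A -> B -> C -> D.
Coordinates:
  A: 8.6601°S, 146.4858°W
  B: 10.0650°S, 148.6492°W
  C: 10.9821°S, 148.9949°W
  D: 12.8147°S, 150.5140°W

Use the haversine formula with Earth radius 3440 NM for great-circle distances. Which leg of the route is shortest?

Leg distances:
A→B: 153.4 NM
B→C: 58.7 NM
C→D: 141.7 NM
The shortest leg is B–C at 58.7 NM.

B–C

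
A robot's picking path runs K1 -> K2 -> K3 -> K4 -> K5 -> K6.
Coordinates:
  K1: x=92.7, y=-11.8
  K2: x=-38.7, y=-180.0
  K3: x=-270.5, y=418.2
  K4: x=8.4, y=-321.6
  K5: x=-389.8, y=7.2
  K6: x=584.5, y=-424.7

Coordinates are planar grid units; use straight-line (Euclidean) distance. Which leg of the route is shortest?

Leg distances:
K1→K2: 213.4
K2→K3: 641.5
K3→K4: 790.6
K4→K5: 516.4
K5→K6: 1065.7
The shortest leg is K1–K2 at 213.4.

K1–K2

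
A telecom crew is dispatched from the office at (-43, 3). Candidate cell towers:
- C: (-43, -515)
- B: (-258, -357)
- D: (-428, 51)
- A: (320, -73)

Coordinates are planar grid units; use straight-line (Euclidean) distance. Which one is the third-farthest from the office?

D

Distance to each, sorted:
C: 518.0
B: 419.3
D: 388.0
A: 370.9
The third-farthest is D at 388.0.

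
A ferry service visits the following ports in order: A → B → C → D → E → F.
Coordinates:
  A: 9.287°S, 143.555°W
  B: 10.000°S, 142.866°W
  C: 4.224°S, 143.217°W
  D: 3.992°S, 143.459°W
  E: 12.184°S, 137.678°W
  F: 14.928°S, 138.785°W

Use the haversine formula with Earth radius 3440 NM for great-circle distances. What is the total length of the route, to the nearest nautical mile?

Leg distances:
A→B: 59.1 NM  (cumulative 59.1 NM)
B→C: 347.4 NM  (cumulative 406.5 NM)
C→D: 20.1 NM  (cumulative 426.6 NM)
D→E: 599.8 NM  (cumulative 1026.5 NM)
E→F: 177.0 NM  (cumulative 1203.4 NM)
Total route length ≈ 1203 NM.

1203 NM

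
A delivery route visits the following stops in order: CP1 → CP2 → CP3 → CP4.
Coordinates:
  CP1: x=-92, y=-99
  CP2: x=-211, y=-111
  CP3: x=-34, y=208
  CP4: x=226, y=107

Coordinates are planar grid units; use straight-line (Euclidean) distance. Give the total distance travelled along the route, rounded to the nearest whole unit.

Leg distances:
CP1→CP2: 119.6  (cumulative 119.6)
CP2→CP3: 364.8  (cumulative 484.4)
CP3→CP4: 278.9  (cumulative 763.3)
Total route length ≈ 763.

763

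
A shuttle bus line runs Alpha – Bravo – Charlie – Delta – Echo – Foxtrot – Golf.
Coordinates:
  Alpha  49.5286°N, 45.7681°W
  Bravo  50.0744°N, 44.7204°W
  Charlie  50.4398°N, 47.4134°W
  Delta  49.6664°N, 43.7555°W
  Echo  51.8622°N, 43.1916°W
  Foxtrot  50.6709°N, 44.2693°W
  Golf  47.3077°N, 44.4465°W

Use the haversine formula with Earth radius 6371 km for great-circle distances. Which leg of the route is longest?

Foxtrot–Golf

Leg distances:
Alpha→Bravo: 96.6 km
Bravo→Charlie: 195.7 km
Charlie→Delta: 274.9 km
Delta→Echo: 247.4 km
Echo→Foxtrot: 152.2 km
Foxtrot→Golf: 374.2 km
The longest leg is Foxtrot–Golf at 374.2 km.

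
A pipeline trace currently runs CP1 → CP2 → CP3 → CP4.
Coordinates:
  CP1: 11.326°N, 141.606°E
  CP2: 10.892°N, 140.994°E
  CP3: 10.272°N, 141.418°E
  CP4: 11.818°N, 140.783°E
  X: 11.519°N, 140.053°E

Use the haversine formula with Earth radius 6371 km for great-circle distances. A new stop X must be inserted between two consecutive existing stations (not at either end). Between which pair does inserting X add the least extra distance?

between CP3 and CP4

Added distance for inserting X between each consecutive pair:
CP1–CP2: 212.3 km
CP2–CP3: 244.6 km
CP3–CP4: 104.4 km
Smallest added distance is 104.4 km, inserting between CP3 and CP4.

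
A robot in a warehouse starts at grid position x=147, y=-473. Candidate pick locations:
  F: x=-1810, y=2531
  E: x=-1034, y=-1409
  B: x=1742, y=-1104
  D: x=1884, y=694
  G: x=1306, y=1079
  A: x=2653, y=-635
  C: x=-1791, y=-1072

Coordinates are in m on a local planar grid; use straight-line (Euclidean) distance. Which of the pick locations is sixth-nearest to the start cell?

Distances from the start cell (x=147, y=-473):
E: 1506.9 m
B: 1715.3 m
G: 1937.0 m
C: 2028.5 m
D: 2092.6 m
A: 2511.2 m
F: 3585.2 m
The sixth-nearest is A at 2511.2 m.

A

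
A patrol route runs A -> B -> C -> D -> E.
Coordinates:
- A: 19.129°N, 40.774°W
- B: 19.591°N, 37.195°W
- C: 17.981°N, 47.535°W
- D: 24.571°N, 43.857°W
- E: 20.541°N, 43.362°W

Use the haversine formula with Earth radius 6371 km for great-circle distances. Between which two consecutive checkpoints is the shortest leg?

Leg distances:
A→B: 379.0 km
B→C: 1102.9 km
C→D: 825.8 km
D→E: 451.0 km
The shortest leg is A–B at 379.0 km.

A–B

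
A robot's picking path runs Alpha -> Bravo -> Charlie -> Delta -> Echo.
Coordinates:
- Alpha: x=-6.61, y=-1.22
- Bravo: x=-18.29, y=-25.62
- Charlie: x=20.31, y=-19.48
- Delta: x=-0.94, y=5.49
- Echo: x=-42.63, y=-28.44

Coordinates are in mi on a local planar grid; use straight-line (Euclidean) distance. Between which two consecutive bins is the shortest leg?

Alpha–Bravo

Leg distances:
Alpha→Bravo: 27.1 mi
Bravo→Charlie: 39.1 mi
Charlie→Delta: 32.8 mi
Delta→Echo: 53.8 mi
The shortest leg is Alpha–Bravo at 27.1 mi.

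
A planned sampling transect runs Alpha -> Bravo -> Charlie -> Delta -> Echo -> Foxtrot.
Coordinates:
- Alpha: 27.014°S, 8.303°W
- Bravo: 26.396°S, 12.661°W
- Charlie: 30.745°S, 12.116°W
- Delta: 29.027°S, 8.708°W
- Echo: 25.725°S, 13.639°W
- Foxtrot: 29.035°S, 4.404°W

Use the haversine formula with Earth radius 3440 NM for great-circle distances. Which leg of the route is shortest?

Leg distances:
Alpha→Bravo: 236.7 NM
Bravo→Charlie: 262.7 NM
Charlie→Delta: 205.2 NM
Delta→Echo: 329.2 NM
Echo→Foxtrot: 530.7 NM
The shortest leg is Charlie–Delta at 205.2 NM.

Charlie–Delta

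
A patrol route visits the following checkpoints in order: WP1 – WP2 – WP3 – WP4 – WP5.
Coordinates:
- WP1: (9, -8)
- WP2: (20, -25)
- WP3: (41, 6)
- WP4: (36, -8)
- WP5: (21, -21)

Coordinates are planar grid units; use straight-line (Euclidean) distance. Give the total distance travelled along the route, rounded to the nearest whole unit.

Leg distances:
WP1→WP2: 20.2  (cumulative 20.2)
WP2→WP3: 37.4  (cumulative 57.7)
WP3→WP4: 14.9  (cumulative 72.6)
WP4→WP5: 19.8  (cumulative 92.4)
Total route length ≈ 92.

92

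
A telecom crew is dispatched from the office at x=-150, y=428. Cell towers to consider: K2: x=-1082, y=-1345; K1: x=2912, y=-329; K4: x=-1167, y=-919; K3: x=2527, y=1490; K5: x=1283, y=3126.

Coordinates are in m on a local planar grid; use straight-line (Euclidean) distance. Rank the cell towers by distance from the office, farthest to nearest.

Distances from the office:
K1 x=2912, y=-329: 3154.2 m
K5 x=1283, y=3126: 3054.9 m
K3 x=2527, y=1490: 2880.0 m
K2 x=-1082, y=-1345: 2003.0 m
K4 x=-1167, y=-919: 1687.8 m

K1, K5, K3, K2, K4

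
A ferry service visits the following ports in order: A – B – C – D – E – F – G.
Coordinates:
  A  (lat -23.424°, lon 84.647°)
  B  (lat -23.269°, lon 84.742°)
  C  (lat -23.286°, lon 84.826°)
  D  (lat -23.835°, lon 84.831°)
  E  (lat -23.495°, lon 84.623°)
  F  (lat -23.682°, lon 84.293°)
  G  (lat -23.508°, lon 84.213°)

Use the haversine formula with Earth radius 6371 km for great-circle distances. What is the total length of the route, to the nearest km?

Leg distances:
A→B: 19.8 km  (cumulative 19.8 km)
B→C: 8.8 km  (cumulative 28.6 km)
C→D: 61.0 km  (cumulative 89.6 km)
D→E: 43.3 km  (cumulative 132.9 km)
E→F: 39.5 km  (cumulative 172.5 km)
F→G: 21.0 km  (cumulative 193.5 km)
Total route length ≈ 193 km.

193 km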